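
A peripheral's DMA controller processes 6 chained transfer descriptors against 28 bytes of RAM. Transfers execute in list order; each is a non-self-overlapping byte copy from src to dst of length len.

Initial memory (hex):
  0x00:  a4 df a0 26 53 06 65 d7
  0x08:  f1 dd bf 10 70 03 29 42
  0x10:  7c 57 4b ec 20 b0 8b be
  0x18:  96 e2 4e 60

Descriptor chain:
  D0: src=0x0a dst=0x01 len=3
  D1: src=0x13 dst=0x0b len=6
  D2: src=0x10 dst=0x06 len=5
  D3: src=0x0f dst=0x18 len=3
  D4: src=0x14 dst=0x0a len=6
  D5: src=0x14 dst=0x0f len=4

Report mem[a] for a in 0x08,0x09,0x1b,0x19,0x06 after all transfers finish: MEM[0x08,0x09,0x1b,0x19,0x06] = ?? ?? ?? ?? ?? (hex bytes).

MEM[0x08,0x09,0x1b,0x19,0x06] = 4b ec 60 96 96

D0: mem[0x01..0x03] <- [bf 10 70]
D1: mem[0x0b..0x10] <- [ec 20 b0 8b be 96]
D2: mem[0x06..0x0a] <- [96 57 4b ec 20]
D3: mem[0x18..0x1a] <- [be 96 57]
D4: mem[0x0a..0x0f] <- [20 b0 8b be be 96]
D5: mem[0x0f..0x12] <- [20 b0 8b be]
query mem[0x08]=0x4b, mem[0x09]=0xec, mem[0x1b]=0x60, mem[0x19]=0x96, mem[0x06]=0x96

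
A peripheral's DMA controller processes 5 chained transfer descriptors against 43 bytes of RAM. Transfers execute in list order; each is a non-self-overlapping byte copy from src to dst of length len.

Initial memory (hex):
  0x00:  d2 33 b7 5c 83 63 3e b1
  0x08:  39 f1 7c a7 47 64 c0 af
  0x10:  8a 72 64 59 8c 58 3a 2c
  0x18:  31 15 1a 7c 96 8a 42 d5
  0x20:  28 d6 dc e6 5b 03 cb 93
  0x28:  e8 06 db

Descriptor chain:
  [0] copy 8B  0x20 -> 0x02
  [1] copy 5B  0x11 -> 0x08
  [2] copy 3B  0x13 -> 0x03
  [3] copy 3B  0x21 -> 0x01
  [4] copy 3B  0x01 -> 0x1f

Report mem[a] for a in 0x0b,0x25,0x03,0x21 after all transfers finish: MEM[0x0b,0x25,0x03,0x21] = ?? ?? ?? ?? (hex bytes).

[0] 0x20->0x02 len=8 : 28 d6 dc e6 5b 03 cb 93
[1] 0x11->0x08 len=5 : 72 64 59 8c 58
[2] 0x13->0x03 len=3 : 59 8c 58
[3] 0x21->0x01 len=3 : d6 dc e6
[4] 0x01->0x1f len=3 : d6 dc e6
query mem[0x0b]=0x8c, mem[0x25]=0x03, mem[0x03]=0xe6, mem[0x21]=0xe6

MEM[0x0b,0x25,0x03,0x21] = 8c 03 e6 e6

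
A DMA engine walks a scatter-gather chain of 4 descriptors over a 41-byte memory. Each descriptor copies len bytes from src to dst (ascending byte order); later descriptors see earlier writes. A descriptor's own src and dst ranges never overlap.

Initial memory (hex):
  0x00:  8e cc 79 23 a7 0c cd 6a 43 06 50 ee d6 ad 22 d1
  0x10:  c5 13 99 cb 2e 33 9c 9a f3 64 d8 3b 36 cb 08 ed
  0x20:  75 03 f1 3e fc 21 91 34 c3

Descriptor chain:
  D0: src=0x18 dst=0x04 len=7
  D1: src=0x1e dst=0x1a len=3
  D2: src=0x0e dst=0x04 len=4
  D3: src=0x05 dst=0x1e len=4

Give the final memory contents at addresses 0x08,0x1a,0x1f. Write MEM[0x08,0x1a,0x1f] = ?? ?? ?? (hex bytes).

  after D0: wrote 7B at 0x04 = f364d83b36cb08
  after D1: wrote 3B at 0x1a = 08ed75
  after D2: wrote 4B at 0x04 = 22d1c513
  after D3: wrote 4B at 0x1e = d1c51336
query mem[0x08]=0x36, mem[0x1a]=0x08, mem[0x1f]=0xc5

MEM[0x08,0x1a,0x1f] = 36 08 c5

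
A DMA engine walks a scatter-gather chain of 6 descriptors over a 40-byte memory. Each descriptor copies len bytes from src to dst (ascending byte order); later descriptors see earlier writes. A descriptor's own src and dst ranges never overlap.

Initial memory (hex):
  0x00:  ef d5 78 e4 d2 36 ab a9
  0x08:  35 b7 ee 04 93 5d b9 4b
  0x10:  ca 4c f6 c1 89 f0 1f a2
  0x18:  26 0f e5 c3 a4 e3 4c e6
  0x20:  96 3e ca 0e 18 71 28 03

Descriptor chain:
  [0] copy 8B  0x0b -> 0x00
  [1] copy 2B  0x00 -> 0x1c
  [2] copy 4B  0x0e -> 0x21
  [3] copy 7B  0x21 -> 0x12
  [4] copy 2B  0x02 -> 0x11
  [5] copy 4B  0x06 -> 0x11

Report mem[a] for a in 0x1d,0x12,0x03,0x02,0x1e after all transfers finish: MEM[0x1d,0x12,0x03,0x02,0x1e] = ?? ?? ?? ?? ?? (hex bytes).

  after D0: wrote 8B at 0x00 = 04935db94bca4cf6
  after D1: wrote 2B at 0x1c = 0493
  after D2: wrote 4B at 0x21 = b94bca4c
  after D3: wrote 7B at 0x12 = b94bca4c712803
  after D4: wrote 2B at 0x11 = 5db9
  after D5: wrote 4B at 0x11 = 4cf635b7
query mem[0x1d]=0x93, mem[0x12]=0xf6, mem[0x03]=0xb9, mem[0x02]=0x5d, mem[0x1e]=0x4c

MEM[0x1d,0x12,0x03,0x02,0x1e] = 93 f6 b9 5d 4c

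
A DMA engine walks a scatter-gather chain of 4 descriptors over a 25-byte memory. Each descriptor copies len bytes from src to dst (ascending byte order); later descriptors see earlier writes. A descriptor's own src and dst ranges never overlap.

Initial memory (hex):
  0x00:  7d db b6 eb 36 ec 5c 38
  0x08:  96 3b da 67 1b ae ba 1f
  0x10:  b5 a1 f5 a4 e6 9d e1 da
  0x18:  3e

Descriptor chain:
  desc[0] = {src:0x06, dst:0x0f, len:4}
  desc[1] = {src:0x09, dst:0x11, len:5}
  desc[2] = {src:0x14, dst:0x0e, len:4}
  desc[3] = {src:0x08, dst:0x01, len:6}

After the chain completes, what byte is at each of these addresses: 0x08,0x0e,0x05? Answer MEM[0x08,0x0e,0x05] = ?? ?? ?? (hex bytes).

#0 dst[0x0f+4] := {0x5c,0x38,0x96,0x3b}
#1 dst[0x11+5] := {0x3b,0xda,0x67,0x1b,0xae}
#2 dst[0x0e+4] := {0x1b,0xae,0xe1,0xda}
#3 dst[0x01+6] := {0x96,0x3b,0xda,0x67,0x1b,0xae}
query mem[0x08]=0x96, mem[0x0e]=0x1b, mem[0x05]=0x1b

MEM[0x08,0x0e,0x05] = 96 1b 1b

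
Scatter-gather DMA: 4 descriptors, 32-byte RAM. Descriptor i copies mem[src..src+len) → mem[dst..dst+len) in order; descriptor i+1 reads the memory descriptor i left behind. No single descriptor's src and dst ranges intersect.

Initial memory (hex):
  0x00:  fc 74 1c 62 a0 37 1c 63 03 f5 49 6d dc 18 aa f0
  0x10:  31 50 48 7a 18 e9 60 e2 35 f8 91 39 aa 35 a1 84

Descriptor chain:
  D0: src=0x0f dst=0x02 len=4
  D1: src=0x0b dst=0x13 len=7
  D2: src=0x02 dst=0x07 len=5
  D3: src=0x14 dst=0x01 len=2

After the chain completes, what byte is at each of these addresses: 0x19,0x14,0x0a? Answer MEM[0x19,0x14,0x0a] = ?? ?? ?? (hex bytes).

#0 dst[0x02+4] := {0xf0,0x31,0x50,0x48}
#1 dst[0x13+7] := {0x6d,0xdc,0x18,0xaa,0xf0,0x31,0x50}
#2 dst[0x07+5] := {0xf0,0x31,0x50,0x48,0x1c}
#3 dst[0x01+2] := {0xdc,0x18}
query mem[0x19]=0x50, mem[0x14]=0xdc, mem[0x0a]=0x48

MEM[0x19,0x14,0x0a] = 50 dc 48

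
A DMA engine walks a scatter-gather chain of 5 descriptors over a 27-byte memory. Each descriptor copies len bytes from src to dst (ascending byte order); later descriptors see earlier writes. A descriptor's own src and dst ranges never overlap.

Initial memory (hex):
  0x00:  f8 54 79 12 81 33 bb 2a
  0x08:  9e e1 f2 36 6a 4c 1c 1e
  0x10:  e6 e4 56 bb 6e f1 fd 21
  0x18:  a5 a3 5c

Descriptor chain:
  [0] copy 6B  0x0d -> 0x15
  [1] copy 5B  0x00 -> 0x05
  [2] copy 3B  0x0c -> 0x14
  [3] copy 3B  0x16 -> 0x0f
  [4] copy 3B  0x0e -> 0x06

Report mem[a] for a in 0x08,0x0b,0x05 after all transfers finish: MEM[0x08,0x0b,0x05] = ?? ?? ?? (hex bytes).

D0: mem[0x15..0x1a] <- [4c 1c 1e e6 e4 56]
D1: mem[0x05..0x09] <- [f8 54 79 12 81]
D2: mem[0x14..0x16] <- [6a 4c 1c]
D3: mem[0x0f..0x11] <- [1c 1e e6]
D4: mem[0x06..0x08] <- [1c 1c 1e]
query mem[0x08]=0x1e, mem[0x0b]=0x36, mem[0x05]=0xf8

MEM[0x08,0x0b,0x05] = 1e 36 f8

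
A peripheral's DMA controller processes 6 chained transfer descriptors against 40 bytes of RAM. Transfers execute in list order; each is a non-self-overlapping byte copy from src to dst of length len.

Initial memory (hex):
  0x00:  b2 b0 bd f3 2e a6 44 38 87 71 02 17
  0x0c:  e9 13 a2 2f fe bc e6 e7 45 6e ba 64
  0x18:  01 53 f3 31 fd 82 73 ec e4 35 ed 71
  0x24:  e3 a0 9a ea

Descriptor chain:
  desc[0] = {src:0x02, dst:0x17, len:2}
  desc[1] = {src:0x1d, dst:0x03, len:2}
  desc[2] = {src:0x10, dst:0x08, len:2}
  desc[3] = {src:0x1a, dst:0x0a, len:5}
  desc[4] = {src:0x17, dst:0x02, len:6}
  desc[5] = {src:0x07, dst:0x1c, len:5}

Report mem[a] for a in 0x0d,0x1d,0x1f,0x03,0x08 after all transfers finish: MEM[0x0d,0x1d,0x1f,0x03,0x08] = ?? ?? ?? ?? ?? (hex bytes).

MEM[0x0d,0x1d,0x1f,0x03,0x08] = 82 fe f3 f3 fe

D0: mem[0x17..0x18] <- [bd f3]
D1: mem[0x03..0x04] <- [82 73]
D2: mem[0x08..0x09] <- [fe bc]
D3: mem[0x0a..0x0e] <- [f3 31 fd 82 73]
D4: mem[0x02..0x07] <- [bd f3 53 f3 31 fd]
D5: mem[0x1c..0x20] <- [fd fe bc f3 31]
query mem[0x0d]=0x82, mem[0x1d]=0xfe, mem[0x1f]=0xf3, mem[0x03]=0xf3, mem[0x08]=0xfe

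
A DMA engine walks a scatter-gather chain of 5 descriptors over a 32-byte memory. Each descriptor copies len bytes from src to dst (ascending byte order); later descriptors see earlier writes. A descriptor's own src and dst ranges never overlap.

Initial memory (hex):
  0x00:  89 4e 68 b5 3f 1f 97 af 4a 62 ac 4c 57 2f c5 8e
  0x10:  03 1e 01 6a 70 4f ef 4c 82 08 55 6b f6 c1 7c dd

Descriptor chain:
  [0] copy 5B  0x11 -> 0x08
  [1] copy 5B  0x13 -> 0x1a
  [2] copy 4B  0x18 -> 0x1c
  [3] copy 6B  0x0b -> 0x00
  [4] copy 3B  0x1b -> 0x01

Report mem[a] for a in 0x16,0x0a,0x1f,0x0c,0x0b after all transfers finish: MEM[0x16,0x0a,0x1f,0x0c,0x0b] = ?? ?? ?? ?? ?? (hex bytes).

#0 dst[0x08+5] := {0x1e,0x01,0x6a,0x70,0x4f}
#1 dst[0x1a+5] := {0x6a,0x70,0x4f,0xef,0x4c}
#2 dst[0x1c+4] := {0x82,0x08,0x6a,0x70}
#3 dst[0x00+6] := {0x70,0x4f,0x2f,0xc5,0x8e,0x03}
#4 dst[0x01+3] := {0x70,0x82,0x08}
query mem[0x16]=0xef, mem[0x0a]=0x6a, mem[0x1f]=0x70, mem[0x0c]=0x4f, mem[0x0b]=0x70

MEM[0x16,0x0a,0x1f,0x0c,0x0b] = ef 6a 70 4f 70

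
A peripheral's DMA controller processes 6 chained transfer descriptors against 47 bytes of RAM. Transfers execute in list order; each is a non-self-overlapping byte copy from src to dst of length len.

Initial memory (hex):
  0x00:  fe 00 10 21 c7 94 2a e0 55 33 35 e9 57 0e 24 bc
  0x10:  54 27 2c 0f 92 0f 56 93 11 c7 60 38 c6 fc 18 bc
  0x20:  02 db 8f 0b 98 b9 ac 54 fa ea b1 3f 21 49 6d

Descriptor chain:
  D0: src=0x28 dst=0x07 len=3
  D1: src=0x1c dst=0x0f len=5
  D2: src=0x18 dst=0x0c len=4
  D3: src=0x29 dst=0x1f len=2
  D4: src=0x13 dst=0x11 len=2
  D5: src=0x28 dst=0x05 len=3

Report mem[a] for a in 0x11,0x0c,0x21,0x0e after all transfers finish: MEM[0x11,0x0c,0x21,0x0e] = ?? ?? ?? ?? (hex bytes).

D0: mem[0x07..0x09] <- [fa ea b1]
D1: mem[0x0f..0x13] <- [c6 fc 18 bc 02]
D2: mem[0x0c..0x0f] <- [11 c7 60 38]
D3: mem[0x1f..0x20] <- [ea b1]
D4: mem[0x11..0x12] <- [02 92]
D5: mem[0x05..0x07] <- [fa ea b1]
query mem[0x11]=0x02, mem[0x0c]=0x11, mem[0x21]=0xdb, mem[0x0e]=0x60

MEM[0x11,0x0c,0x21,0x0e] = 02 11 db 60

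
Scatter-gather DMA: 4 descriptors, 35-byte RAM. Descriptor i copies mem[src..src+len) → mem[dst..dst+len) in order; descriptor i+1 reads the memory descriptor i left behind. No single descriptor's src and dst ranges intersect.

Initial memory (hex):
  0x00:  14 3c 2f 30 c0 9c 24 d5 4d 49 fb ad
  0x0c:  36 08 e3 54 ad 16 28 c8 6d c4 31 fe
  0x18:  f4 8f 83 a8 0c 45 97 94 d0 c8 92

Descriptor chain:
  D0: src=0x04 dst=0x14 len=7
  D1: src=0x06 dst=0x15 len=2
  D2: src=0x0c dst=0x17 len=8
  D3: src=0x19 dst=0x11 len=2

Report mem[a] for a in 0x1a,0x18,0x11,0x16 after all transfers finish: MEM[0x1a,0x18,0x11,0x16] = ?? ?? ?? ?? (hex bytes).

MEM[0x1a,0x18,0x11,0x16] = 54 08 e3 d5

  after D0: wrote 7B at 0x14 = c09c24d54d49fb
  after D1: wrote 2B at 0x15 = 24d5
  after D2: wrote 8B at 0x17 = 3608e354ad1628c8
  after D3: wrote 2B at 0x11 = e354
query mem[0x1a]=0x54, mem[0x18]=0x08, mem[0x11]=0xe3, mem[0x16]=0xd5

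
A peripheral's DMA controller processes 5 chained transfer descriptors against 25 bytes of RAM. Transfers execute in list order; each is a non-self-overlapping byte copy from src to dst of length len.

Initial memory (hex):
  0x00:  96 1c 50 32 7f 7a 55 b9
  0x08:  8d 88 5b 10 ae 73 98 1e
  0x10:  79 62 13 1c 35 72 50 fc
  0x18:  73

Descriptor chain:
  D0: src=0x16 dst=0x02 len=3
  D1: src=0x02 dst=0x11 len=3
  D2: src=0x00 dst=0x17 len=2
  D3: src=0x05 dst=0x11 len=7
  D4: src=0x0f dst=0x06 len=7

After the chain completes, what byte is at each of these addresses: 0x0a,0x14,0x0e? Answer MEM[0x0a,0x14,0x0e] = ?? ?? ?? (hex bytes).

MEM[0x0a,0x14,0x0e] = b9 8d 98

  after D0: wrote 3B at 0x02 = 50fc73
  after D1: wrote 3B at 0x11 = 50fc73
  after D2: wrote 2B at 0x17 = 961c
  after D3: wrote 7B at 0x11 = 7a55b98d885b10
  after D4: wrote 7B at 0x06 = 1e797a55b98d88
query mem[0x0a]=0xb9, mem[0x14]=0x8d, mem[0x0e]=0x98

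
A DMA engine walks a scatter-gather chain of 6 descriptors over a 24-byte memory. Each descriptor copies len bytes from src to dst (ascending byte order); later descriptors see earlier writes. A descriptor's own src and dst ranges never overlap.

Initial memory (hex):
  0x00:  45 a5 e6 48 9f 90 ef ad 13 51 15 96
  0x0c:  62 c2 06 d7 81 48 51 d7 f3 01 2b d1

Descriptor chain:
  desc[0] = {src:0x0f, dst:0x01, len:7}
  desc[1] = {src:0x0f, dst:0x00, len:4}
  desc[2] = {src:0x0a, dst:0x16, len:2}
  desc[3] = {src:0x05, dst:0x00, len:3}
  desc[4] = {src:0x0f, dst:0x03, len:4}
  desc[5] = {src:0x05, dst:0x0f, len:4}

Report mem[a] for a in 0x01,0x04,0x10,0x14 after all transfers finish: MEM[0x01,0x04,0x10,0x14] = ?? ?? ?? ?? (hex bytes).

#0 dst[0x01+7] := {0xd7,0x81,0x48,0x51,0xd7,0xf3,0x01}
#1 dst[0x00+4] := {0xd7,0x81,0x48,0x51}
#2 dst[0x16+2] := {0x15,0x96}
#3 dst[0x00+3] := {0xd7,0xf3,0x01}
#4 dst[0x03+4] := {0xd7,0x81,0x48,0x51}
#5 dst[0x0f+4] := {0x48,0x51,0x01,0x13}
query mem[0x01]=0xf3, mem[0x04]=0x81, mem[0x10]=0x51, mem[0x14]=0xf3

MEM[0x01,0x04,0x10,0x14] = f3 81 51 f3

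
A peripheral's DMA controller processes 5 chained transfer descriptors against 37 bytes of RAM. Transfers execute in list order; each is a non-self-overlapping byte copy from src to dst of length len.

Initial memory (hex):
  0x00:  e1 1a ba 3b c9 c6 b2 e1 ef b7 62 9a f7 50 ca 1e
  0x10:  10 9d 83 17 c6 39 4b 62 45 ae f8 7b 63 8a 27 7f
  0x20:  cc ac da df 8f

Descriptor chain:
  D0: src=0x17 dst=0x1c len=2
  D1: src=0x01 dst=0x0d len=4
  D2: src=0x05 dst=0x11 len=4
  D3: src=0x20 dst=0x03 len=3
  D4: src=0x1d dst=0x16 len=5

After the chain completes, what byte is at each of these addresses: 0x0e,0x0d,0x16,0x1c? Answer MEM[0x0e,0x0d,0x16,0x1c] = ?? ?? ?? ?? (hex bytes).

D0: mem[0x1c..0x1d] <- [62 45]
D1: mem[0x0d..0x10] <- [1a ba 3b c9]
D2: mem[0x11..0x14] <- [c6 b2 e1 ef]
D3: mem[0x03..0x05] <- [cc ac da]
D4: mem[0x16..0x1a] <- [45 27 7f cc ac]
query mem[0x0e]=0xba, mem[0x0d]=0x1a, mem[0x16]=0x45, mem[0x1c]=0x62

MEM[0x0e,0x0d,0x16,0x1c] = ba 1a 45 62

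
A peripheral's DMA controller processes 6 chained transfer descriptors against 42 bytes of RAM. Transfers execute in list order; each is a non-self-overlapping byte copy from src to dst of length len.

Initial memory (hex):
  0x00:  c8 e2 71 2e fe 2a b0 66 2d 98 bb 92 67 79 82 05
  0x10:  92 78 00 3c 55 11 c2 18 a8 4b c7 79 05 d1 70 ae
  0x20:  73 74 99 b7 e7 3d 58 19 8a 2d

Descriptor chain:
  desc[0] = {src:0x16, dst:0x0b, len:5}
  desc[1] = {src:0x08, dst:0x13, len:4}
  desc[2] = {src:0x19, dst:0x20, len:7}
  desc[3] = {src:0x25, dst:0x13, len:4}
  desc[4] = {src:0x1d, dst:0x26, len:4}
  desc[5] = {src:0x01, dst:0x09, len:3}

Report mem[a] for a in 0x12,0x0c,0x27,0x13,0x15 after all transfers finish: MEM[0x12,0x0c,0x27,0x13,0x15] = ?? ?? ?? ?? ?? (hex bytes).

MEM[0x12,0x0c,0x27,0x13,0x15] = 00 18 70 70 19

D0: mem[0x0b..0x0f] <- [c2 18 a8 4b c7]
D1: mem[0x13..0x16] <- [2d 98 bb c2]
D2: mem[0x20..0x26] <- [4b c7 79 05 d1 70 ae]
D3: mem[0x13..0x16] <- [70 ae 19 8a]
D4: mem[0x26..0x29] <- [d1 70 ae 4b]
D5: mem[0x09..0x0b] <- [e2 71 2e]
query mem[0x12]=0x00, mem[0x0c]=0x18, mem[0x27]=0x70, mem[0x13]=0x70, mem[0x15]=0x19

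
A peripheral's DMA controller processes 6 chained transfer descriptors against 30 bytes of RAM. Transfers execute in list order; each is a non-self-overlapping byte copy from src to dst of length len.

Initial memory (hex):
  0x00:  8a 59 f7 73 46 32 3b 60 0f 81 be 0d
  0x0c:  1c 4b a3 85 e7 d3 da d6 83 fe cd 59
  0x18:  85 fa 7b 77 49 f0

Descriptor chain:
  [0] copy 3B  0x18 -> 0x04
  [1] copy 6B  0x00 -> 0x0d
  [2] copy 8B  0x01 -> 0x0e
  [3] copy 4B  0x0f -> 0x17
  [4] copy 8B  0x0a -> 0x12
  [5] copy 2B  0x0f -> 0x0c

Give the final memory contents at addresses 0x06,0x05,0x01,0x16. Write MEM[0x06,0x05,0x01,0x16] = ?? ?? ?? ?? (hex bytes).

MEM[0x06,0x05,0x01,0x16] = 7b fa 59 59

D0: mem[0x04..0x06] <- [85 fa 7b]
D1: mem[0x0d..0x12] <- [8a 59 f7 73 85 fa]
D2: mem[0x0e..0x15] <- [59 f7 73 85 fa 7b 60 0f]
D3: mem[0x17..0x1a] <- [f7 73 85 fa]
D4: mem[0x12..0x19] <- [be 0d 1c 8a 59 f7 73 85]
D5: mem[0x0c..0x0d] <- [f7 73]
query mem[0x06]=0x7b, mem[0x05]=0xfa, mem[0x01]=0x59, mem[0x16]=0x59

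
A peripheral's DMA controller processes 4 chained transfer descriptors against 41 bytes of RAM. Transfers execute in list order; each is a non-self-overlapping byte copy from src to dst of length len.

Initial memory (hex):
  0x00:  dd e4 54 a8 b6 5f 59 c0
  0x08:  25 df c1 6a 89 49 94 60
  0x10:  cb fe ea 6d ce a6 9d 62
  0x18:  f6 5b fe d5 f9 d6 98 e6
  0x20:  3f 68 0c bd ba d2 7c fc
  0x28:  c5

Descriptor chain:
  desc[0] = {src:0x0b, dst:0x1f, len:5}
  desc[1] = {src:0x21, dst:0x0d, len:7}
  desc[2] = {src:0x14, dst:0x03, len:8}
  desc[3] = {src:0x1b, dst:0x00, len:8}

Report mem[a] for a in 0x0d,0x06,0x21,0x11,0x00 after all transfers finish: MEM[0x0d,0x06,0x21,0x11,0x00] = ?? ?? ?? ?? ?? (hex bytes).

[0] 0x0b->0x1f len=5 : 6a 89 49 94 60
[1] 0x21->0x0d len=7 : 49 94 60 ba d2 7c fc
[2] 0x14->0x03 len=8 : ce a6 9d 62 f6 5b fe d5
[3] 0x1b->0x00 len=8 : d5 f9 d6 98 6a 89 49 94
query mem[0x0d]=0x49, mem[0x06]=0x49, mem[0x21]=0x49, mem[0x11]=0xd2, mem[0x00]=0xd5

MEM[0x0d,0x06,0x21,0x11,0x00] = 49 49 49 d2 d5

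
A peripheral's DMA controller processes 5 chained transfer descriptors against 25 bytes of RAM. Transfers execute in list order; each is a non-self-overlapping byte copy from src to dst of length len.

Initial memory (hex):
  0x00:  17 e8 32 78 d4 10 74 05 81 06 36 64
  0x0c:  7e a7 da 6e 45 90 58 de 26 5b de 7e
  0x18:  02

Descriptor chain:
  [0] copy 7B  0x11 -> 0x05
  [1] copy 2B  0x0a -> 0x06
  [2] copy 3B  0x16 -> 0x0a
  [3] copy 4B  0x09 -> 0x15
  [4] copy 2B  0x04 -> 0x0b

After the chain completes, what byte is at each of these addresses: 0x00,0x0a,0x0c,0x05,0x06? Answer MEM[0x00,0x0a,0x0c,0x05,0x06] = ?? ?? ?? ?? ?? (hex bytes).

D0: mem[0x05..0x0b] <- [90 58 de 26 5b de 7e]
D1: mem[0x06..0x07] <- [de 7e]
D2: mem[0x0a..0x0c] <- [de 7e 02]
D3: mem[0x15..0x18] <- [5b de 7e 02]
D4: mem[0x0b..0x0c] <- [d4 90]
query mem[0x00]=0x17, mem[0x0a]=0xde, mem[0x0c]=0x90, mem[0x05]=0x90, mem[0x06]=0xde

MEM[0x00,0x0a,0x0c,0x05,0x06] = 17 de 90 90 de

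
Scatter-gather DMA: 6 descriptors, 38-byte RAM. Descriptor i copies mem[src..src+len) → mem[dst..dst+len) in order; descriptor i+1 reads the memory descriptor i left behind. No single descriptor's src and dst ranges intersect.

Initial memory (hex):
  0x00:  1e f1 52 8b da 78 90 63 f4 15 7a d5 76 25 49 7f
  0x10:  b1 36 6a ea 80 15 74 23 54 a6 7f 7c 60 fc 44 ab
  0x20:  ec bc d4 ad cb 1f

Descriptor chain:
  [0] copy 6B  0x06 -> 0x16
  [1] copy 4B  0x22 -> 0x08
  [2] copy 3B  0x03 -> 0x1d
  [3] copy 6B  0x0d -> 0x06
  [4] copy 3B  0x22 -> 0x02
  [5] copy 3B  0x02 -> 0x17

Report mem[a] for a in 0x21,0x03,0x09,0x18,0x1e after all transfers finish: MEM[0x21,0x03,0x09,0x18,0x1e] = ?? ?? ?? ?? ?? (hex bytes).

MEM[0x21,0x03,0x09,0x18,0x1e] = bc ad b1 ad da

  after D0: wrote 6B at 0x16 = 9063f4157ad5
  after D1: wrote 4B at 0x08 = d4adcb1f
  after D2: wrote 3B at 0x1d = 8bda78
  after D3: wrote 6B at 0x06 = 25497fb1366a
  after D4: wrote 3B at 0x02 = d4adcb
  after D5: wrote 3B at 0x17 = d4adcb
query mem[0x21]=0xbc, mem[0x03]=0xad, mem[0x09]=0xb1, mem[0x18]=0xad, mem[0x1e]=0xda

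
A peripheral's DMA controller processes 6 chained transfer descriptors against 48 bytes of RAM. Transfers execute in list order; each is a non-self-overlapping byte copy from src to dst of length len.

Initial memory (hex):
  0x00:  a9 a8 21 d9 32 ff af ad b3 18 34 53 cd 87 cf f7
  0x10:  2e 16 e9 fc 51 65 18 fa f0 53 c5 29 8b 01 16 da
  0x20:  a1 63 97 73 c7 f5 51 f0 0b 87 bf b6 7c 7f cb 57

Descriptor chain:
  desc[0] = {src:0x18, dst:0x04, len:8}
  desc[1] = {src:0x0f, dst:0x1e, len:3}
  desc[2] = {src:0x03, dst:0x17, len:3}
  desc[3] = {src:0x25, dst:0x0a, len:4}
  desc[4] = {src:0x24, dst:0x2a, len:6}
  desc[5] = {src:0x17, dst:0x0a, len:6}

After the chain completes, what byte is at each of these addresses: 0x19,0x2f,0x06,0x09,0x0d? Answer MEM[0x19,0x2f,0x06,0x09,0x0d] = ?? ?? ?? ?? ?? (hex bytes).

MEM[0x19,0x2f,0x06,0x09,0x0d] = 53 87 c5 01 c5

  after D0: wrote 8B at 0x04 = f053c5298b0116da
  after D1: wrote 3B at 0x1e = f72e16
  after D2: wrote 3B at 0x17 = d9f053
  after D3: wrote 4B at 0x0a = f551f00b
  after D4: wrote 6B at 0x2a = c7f551f00b87
  after D5: wrote 6B at 0x0a = d9f053c5298b
query mem[0x19]=0x53, mem[0x2f]=0x87, mem[0x06]=0xc5, mem[0x09]=0x01, mem[0x0d]=0xc5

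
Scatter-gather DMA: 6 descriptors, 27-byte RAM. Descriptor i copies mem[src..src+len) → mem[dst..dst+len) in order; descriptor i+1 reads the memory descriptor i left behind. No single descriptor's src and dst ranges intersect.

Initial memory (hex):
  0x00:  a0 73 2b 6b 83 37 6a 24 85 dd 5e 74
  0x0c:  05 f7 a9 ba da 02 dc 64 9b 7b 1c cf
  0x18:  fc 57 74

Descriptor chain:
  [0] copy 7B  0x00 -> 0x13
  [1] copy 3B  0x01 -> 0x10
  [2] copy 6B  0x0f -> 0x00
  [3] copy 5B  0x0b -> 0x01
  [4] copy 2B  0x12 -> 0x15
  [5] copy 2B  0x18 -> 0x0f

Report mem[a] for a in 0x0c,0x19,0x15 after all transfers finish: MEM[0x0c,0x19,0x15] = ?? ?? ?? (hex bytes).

MEM[0x0c,0x19,0x15] = 05 6a 6b

[0] 0x00->0x13 len=7 : a0 73 2b 6b 83 37 6a
[1] 0x01->0x10 len=3 : 73 2b 6b
[2] 0x0f->0x00 len=6 : ba 73 2b 6b a0 73
[3] 0x0b->0x01 len=5 : 74 05 f7 a9 ba
[4] 0x12->0x15 len=2 : 6b a0
[5] 0x18->0x0f len=2 : 37 6a
query mem[0x0c]=0x05, mem[0x19]=0x6a, mem[0x15]=0x6b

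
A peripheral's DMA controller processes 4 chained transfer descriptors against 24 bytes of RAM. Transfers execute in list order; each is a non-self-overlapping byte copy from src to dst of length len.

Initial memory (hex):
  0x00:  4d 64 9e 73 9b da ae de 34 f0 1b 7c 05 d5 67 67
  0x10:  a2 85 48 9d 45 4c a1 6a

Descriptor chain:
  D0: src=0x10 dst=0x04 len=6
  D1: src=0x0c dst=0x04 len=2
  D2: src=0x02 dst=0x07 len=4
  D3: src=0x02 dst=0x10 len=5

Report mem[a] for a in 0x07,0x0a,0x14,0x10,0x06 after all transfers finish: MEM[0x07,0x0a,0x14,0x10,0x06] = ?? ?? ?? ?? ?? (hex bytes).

MEM[0x07,0x0a,0x14,0x10,0x06] = 9e d5 48 9e 48

  after D0: wrote 6B at 0x04 = a285489d454c
  after D1: wrote 2B at 0x04 = 05d5
  after D2: wrote 4B at 0x07 = 9e7305d5
  after D3: wrote 5B at 0x10 = 9e7305d548
query mem[0x07]=0x9e, mem[0x0a]=0xd5, mem[0x14]=0x48, mem[0x10]=0x9e, mem[0x06]=0x48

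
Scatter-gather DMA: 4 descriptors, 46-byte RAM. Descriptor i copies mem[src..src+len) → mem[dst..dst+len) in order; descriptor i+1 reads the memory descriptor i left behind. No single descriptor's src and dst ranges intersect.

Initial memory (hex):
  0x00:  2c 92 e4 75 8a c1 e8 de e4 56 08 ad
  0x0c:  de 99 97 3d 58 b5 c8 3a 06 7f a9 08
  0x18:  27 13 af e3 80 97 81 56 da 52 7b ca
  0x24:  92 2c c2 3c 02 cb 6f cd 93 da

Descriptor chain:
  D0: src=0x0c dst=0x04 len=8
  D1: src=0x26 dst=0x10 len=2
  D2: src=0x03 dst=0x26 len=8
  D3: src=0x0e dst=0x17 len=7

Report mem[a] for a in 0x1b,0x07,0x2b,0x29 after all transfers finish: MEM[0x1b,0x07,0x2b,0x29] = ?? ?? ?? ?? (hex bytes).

D0: mem[0x04..0x0b] <- [de 99 97 3d 58 b5 c8 3a]
D1: mem[0x10..0x11] <- [c2 3c]
D2: mem[0x26..0x2d] <- [75 de 99 97 3d 58 b5 c8]
D3: mem[0x17..0x1d] <- [97 3d c2 3c c8 3a 06]
query mem[0x1b]=0xc8, mem[0x07]=0x3d, mem[0x2b]=0x58, mem[0x29]=0x97

MEM[0x1b,0x07,0x2b,0x29] = c8 3d 58 97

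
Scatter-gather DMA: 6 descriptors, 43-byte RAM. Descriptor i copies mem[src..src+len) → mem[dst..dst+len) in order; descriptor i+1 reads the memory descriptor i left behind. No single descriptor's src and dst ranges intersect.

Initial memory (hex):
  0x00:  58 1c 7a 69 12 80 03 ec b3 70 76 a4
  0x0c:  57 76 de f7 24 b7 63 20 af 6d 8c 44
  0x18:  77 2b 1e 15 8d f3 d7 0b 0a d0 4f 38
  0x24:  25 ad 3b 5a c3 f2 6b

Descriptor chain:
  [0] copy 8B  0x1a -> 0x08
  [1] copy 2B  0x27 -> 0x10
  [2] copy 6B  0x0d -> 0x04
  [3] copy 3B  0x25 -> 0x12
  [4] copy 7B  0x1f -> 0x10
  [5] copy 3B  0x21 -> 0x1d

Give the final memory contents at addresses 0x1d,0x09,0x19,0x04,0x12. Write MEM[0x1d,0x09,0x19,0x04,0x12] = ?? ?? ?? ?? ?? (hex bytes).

[0] 0x1a->0x08 len=8 : 1e 15 8d f3 d7 0b 0a d0
[1] 0x27->0x10 len=2 : 5a c3
[2] 0x0d->0x04 len=6 : 0b 0a d0 5a c3 63
[3] 0x25->0x12 len=3 : ad 3b 5a
[4] 0x1f->0x10 len=7 : 0b 0a d0 4f 38 25 ad
[5] 0x21->0x1d len=3 : d0 4f 38
query mem[0x1d]=0xd0, mem[0x09]=0x63, mem[0x19]=0x2b, mem[0x04]=0x0b, mem[0x12]=0xd0

MEM[0x1d,0x09,0x19,0x04,0x12] = d0 63 2b 0b d0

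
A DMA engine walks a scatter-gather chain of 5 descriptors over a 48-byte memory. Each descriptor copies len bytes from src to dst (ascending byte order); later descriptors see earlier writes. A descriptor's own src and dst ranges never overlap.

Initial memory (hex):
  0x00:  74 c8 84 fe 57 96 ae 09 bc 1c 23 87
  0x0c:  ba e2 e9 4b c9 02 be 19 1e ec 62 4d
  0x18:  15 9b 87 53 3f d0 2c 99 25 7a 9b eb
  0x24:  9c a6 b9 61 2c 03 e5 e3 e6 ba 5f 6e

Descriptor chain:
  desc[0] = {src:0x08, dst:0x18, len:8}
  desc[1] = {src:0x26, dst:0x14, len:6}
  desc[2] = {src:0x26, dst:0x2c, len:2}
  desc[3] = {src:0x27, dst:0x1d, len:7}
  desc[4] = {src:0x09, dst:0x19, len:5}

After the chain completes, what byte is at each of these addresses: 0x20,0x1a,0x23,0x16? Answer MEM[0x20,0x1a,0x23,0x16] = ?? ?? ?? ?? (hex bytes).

#0 dst[0x18+8] := {0xbc,0x1c,0x23,0x87,0xba,0xe2,0xe9,0x4b}
#1 dst[0x14+6] := {0xb9,0x61,0x2c,0x03,0xe5,0xe3}
#2 dst[0x2c+2] := {0xb9,0x61}
#3 dst[0x1d+7] := {0x61,0x2c,0x03,0xe5,0xe3,0xb9,0x61}
#4 dst[0x19+5] := {0x1c,0x23,0x87,0xba,0xe2}
query mem[0x20]=0xe5, mem[0x1a]=0x23, mem[0x23]=0x61, mem[0x16]=0x2c

MEM[0x20,0x1a,0x23,0x16] = e5 23 61 2c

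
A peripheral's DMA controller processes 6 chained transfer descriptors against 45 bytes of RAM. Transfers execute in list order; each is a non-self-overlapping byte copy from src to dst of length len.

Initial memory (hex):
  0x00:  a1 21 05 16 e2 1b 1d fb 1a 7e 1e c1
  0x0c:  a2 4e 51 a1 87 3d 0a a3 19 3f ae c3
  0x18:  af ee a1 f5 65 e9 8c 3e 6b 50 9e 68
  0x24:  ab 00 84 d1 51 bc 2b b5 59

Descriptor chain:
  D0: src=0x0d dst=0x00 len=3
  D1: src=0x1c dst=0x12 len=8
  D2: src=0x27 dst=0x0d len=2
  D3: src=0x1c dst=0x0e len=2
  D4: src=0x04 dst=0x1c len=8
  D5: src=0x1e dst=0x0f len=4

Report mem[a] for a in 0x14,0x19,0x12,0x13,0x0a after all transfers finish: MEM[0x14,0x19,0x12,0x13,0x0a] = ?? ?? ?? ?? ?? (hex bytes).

  after D0: wrote 3B at 0x00 = 4e51a1
  after D1: wrote 8B at 0x12 = 65e98c3e6b509e68
  after D2: wrote 2B at 0x0d = d151
  after D3: wrote 2B at 0x0e = 65e9
  after D4: wrote 8B at 0x1c = e21b1dfb1a7e1ec1
  after D5: wrote 4B at 0x0f = 1dfb1a7e
query mem[0x14]=0x8c, mem[0x19]=0x68, mem[0x12]=0x7e, mem[0x13]=0xe9, mem[0x0a]=0x1e

MEM[0x14,0x19,0x12,0x13,0x0a] = 8c 68 7e e9 1e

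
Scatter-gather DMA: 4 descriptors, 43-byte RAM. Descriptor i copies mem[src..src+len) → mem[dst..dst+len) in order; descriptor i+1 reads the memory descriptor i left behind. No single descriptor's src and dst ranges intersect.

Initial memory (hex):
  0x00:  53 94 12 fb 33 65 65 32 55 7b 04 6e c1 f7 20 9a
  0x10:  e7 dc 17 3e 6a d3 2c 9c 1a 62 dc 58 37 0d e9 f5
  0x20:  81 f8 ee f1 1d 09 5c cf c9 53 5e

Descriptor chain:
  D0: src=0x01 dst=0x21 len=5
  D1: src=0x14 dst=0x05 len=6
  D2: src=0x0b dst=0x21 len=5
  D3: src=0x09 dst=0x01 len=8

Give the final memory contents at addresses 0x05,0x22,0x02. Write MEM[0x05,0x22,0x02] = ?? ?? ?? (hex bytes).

#0 dst[0x21+5] := {0x94,0x12,0xfb,0x33,0x65}
#1 dst[0x05+6] := {0x6a,0xd3,0x2c,0x9c,0x1a,0x62}
#2 dst[0x21+5] := {0x6e,0xc1,0xf7,0x20,0x9a}
#3 dst[0x01+8] := {0x1a,0x62,0x6e,0xc1,0xf7,0x20,0x9a,0xe7}
query mem[0x05]=0xf7, mem[0x22]=0xc1, mem[0x02]=0x62

MEM[0x05,0x22,0x02] = f7 c1 62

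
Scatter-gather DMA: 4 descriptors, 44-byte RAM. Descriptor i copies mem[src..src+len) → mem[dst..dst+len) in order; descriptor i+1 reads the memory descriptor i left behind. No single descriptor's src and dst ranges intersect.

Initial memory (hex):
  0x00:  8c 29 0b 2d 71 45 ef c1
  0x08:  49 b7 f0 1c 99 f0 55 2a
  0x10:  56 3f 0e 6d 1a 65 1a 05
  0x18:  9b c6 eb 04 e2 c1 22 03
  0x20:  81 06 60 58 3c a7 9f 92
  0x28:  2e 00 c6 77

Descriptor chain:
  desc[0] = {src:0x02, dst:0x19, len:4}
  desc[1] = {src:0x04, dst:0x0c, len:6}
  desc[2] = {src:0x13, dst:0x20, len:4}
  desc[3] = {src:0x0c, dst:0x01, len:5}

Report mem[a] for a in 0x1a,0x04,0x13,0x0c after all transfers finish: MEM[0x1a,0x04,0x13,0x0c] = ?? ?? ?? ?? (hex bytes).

MEM[0x1a,0x04,0x13,0x0c] = 2d c1 6d 71

[0] 0x02->0x19 len=4 : 0b 2d 71 45
[1] 0x04->0x0c len=6 : 71 45 ef c1 49 b7
[2] 0x13->0x20 len=4 : 6d 1a 65 1a
[3] 0x0c->0x01 len=5 : 71 45 ef c1 49
query mem[0x1a]=0x2d, mem[0x04]=0xc1, mem[0x13]=0x6d, mem[0x0c]=0x71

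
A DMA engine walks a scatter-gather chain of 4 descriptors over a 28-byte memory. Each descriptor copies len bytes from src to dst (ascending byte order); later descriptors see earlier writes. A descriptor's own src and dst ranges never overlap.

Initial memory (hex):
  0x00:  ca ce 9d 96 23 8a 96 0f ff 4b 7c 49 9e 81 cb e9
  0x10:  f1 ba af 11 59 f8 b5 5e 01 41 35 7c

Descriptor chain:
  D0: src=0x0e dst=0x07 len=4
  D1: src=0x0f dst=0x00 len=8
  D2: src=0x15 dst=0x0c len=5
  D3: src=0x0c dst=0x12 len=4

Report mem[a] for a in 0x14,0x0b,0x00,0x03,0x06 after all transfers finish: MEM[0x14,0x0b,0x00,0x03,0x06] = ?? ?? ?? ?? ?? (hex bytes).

#0 dst[0x07+4] := {0xcb,0xe9,0xf1,0xba}
#1 dst[0x00+8] := {0xe9,0xf1,0xba,0xaf,0x11,0x59,0xf8,0xb5}
#2 dst[0x0c+5] := {0xf8,0xb5,0x5e,0x01,0x41}
#3 dst[0x12+4] := {0xf8,0xb5,0x5e,0x01}
query mem[0x14]=0x5e, mem[0x0b]=0x49, mem[0x00]=0xe9, mem[0x03]=0xaf, mem[0x06]=0xf8

MEM[0x14,0x0b,0x00,0x03,0x06] = 5e 49 e9 af f8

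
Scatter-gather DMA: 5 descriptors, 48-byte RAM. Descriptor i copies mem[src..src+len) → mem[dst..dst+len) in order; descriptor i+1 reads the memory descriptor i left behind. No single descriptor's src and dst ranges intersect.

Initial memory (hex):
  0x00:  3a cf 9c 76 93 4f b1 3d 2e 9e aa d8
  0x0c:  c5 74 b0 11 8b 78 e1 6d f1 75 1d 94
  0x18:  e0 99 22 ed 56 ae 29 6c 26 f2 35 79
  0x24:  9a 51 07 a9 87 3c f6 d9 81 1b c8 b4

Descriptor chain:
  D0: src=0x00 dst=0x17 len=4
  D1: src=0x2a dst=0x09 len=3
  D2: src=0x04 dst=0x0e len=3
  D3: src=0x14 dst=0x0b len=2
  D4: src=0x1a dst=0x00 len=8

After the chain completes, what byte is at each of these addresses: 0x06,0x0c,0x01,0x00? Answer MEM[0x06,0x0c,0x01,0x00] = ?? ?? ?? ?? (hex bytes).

MEM[0x06,0x0c,0x01,0x00] = 26 75 ed 76

[0] 0x00->0x17 len=4 : 3a cf 9c 76
[1] 0x2a->0x09 len=3 : f6 d9 81
[2] 0x04->0x0e len=3 : 93 4f b1
[3] 0x14->0x0b len=2 : f1 75
[4] 0x1a->0x00 len=8 : 76 ed 56 ae 29 6c 26 f2
query mem[0x06]=0x26, mem[0x0c]=0x75, mem[0x01]=0xed, mem[0x00]=0x76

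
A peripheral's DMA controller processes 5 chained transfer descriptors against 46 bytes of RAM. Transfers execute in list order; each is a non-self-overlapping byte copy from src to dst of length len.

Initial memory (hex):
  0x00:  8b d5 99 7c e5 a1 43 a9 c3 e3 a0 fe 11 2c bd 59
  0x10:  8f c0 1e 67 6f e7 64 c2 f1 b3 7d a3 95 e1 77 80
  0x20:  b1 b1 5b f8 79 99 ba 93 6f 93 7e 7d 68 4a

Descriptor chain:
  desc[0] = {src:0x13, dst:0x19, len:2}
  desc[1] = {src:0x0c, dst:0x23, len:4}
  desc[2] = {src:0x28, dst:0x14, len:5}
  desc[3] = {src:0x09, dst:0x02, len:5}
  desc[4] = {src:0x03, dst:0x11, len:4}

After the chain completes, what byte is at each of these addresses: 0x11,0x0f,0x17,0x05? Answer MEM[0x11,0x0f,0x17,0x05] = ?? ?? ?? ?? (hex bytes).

MEM[0x11,0x0f,0x17,0x05] = a0 59 7d 11

D0: mem[0x19..0x1a] <- [67 6f]
D1: mem[0x23..0x26] <- [11 2c bd 59]
D2: mem[0x14..0x18] <- [6f 93 7e 7d 68]
D3: mem[0x02..0x06] <- [e3 a0 fe 11 2c]
D4: mem[0x11..0x14] <- [a0 fe 11 2c]
query mem[0x11]=0xa0, mem[0x0f]=0x59, mem[0x17]=0x7d, mem[0x05]=0x11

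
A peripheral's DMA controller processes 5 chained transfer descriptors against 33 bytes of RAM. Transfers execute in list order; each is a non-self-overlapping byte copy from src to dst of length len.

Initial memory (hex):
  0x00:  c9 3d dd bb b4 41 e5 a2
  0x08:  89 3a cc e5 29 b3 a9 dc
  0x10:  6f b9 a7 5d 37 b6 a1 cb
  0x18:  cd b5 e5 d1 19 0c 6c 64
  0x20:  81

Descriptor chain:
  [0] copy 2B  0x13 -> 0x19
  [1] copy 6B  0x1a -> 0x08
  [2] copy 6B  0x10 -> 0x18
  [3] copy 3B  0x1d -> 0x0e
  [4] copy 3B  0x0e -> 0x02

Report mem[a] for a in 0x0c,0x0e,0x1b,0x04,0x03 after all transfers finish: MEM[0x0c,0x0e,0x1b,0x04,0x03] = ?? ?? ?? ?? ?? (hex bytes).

MEM[0x0c,0x0e,0x1b,0x04,0x03] = 6c b6 5d 64 6c

  after D0: wrote 2B at 0x19 = 5d37
  after D1: wrote 6B at 0x08 = 37d1190c6c64
  after D2: wrote 6B at 0x18 = 6fb9a75d37b6
  after D3: wrote 3B at 0x0e = b66c64
  after D4: wrote 3B at 0x02 = b66c64
query mem[0x0c]=0x6c, mem[0x0e]=0xb6, mem[0x1b]=0x5d, mem[0x04]=0x64, mem[0x03]=0x6c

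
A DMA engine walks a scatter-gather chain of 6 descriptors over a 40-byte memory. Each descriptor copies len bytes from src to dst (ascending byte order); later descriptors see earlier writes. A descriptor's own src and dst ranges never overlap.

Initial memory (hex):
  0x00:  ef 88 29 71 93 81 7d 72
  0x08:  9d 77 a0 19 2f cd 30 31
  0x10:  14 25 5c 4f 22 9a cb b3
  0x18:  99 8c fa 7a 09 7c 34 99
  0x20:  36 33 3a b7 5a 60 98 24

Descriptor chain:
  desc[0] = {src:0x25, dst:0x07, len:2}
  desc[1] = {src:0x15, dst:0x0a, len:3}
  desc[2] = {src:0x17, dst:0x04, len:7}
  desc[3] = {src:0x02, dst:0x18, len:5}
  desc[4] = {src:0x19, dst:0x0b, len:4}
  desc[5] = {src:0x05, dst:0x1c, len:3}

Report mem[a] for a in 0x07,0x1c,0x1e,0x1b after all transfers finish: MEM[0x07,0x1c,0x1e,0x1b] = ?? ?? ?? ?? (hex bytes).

MEM[0x07,0x1c,0x1e,0x1b] = fa 99 fa 99

D0: mem[0x07..0x08] <- [60 98]
D1: mem[0x0a..0x0c] <- [9a cb b3]
D2: mem[0x04..0x0a] <- [b3 99 8c fa 7a 09 7c]
D3: mem[0x18..0x1c] <- [29 71 b3 99 8c]
D4: mem[0x0b..0x0e] <- [71 b3 99 8c]
D5: mem[0x1c..0x1e] <- [99 8c fa]
query mem[0x07]=0xfa, mem[0x1c]=0x99, mem[0x1e]=0xfa, mem[0x1b]=0x99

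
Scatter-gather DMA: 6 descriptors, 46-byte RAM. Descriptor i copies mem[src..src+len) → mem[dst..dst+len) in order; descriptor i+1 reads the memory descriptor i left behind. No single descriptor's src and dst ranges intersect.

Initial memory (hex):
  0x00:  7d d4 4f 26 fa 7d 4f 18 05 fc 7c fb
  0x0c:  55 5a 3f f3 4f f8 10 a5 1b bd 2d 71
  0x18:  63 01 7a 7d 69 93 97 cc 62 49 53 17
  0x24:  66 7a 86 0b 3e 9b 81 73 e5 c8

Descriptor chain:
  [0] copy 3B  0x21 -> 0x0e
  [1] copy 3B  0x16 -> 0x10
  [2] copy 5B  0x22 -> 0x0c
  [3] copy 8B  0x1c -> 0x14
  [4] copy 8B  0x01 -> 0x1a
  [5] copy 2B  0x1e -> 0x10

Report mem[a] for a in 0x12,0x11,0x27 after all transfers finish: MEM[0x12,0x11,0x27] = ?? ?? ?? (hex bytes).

MEM[0x12,0x11,0x27] = 63 4f 0b

  after D0: wrote 3B at 0x0e = 495317
  after D1: wrote 3B at 0x10 = 2d7163
  after D2: wrote 5B at 0x0c = 5317667a86
  after D3: wrote 8B at 0x14 = 699397cc62495317
  after D4: wrote 8B at 0x1a = d44f26fa7d4f1805
  after D5: wrote 2B at 0x10 = 7d4f
query mem[0x12]=0x63, mem[0x11]=0x4f, mem[0x27]=0x0b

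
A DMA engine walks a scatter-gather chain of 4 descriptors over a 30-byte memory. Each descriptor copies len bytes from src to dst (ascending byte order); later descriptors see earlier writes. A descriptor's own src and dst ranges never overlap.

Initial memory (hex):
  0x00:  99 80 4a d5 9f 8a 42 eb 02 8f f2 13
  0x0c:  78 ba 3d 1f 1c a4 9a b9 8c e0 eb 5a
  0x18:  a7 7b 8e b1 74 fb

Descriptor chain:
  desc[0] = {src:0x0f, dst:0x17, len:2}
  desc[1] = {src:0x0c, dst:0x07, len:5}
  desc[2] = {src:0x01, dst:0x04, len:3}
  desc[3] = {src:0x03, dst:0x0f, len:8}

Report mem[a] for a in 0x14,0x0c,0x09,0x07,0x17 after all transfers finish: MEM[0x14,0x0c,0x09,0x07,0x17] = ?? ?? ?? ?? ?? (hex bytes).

  after D0: wrote 2B at 0x17 = 1f1c
  after D1: wrote 5B at 0x07 = 78ba3d1f1c
  after D2: wrote 3B at 0x04 = 804ad5
  after D3: wrote 8B at 0x0f = d5804ad578ba3d1f
query mem[0x14]=0xba, mem[0x0c]=0x78, mem[0x09]=0x3d, mem[0x07]=0x78, mem[0x17]=0x1f

MEM[0x14,0x0c,0x09,0x07,0x17] = ba 78 3d 78 1f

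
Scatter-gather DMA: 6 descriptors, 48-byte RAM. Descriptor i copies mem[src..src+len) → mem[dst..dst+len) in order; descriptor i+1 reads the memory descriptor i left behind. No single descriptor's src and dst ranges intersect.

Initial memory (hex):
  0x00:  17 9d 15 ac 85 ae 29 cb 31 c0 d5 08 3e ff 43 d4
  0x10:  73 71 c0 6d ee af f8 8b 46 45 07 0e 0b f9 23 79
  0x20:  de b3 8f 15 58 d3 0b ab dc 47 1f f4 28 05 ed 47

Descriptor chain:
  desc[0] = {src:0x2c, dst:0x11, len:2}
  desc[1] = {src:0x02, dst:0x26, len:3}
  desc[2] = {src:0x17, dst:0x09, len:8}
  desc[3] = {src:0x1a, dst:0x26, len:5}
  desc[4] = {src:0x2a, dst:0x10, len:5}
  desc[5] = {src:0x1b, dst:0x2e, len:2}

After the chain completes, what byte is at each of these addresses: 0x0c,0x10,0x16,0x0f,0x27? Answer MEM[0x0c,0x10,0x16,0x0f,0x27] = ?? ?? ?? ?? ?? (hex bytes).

#0 dst[0x11+2] := {0x28,0x05}
#1 dst[0x26+3] := {0x15,0xac,0x85}
#2 dst[0x09+8] := {0x8b,0x46,0x45,0x07,0x0e,0x0b,0xf9,0x23}
#3 dst[0x26+5] := {0x07,0x0e,0x0b,0xf9,0x23}
#4 dst[0x10+5] := {0x23,0xf4,0x28,0x05,0xed}
#5 dst[0x2e+2] := {0x0e,0x0b}
query mem[0x0c]=0x07, mem[0x10]=0x23, mem[0x16]=0xf8, mem[0x0f]=0xf9, mem[0x27]=0x0e

MEM[0x0c,0x10,0x16,0x0f,0x27] = 07 23 f8 f9 0e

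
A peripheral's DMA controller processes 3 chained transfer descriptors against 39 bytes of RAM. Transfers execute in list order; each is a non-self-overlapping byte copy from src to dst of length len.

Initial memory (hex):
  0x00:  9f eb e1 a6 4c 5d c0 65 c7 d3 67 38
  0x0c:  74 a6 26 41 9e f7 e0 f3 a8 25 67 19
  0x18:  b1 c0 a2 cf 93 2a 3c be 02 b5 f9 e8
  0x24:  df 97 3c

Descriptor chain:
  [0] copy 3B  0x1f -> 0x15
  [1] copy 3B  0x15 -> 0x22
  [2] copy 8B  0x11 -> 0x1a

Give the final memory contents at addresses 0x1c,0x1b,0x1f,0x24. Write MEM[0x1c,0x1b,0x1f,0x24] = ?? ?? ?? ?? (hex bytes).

MEM[0x1c,0x1b,0x1f,0x24] = f3 e0 02 b5

#0 dst[0x15+3] := {0xbe,0x02,0xb5}
#1 dst[0x22+3] := {0xbe,0x02,0xb5}
#2 dst[0x1a+8] := {0xf7,0xe0,0xf3,0xa8,0xbe,0x02,0xb5,0xb1}
query mem[0x1c]=0xf3, mem[0x1b]=0xe0, mem[0x1f]=0x02, mem[0x24]=0xb5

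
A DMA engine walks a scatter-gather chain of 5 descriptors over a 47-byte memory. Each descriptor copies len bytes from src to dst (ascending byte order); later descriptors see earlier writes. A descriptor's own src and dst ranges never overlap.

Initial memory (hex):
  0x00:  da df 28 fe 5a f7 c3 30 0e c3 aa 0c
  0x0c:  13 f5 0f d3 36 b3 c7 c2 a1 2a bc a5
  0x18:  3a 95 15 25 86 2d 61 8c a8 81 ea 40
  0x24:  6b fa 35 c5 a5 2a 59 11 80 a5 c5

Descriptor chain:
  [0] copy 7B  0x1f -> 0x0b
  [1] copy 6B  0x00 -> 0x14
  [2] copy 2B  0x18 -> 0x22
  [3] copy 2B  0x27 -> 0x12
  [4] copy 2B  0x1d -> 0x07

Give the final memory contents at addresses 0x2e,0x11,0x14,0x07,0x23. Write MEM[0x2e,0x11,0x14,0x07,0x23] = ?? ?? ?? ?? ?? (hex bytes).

#0 dst[0x0b+7] := {0x8c,0xa8,0x81,0xea,0x40,0x6b,0xfa}
#1 dst[0x14+6] := {0xda,0xdf,0x28,0xfe,0x5a,0xf7}
#2 dst[0x22+2] := {0x5a,0xf7}
#3 dst[0x12+2] := {0xc5,0xa5}
#4 dst[0x07+2] := {0x2d,0x61}
query mem[0x2e]=0xc5, mem[0x11]=0xfa, mem[0x14]=0xda, mem[0x07]=0x2d, mem[0x23]=0xf7

MEM[0x2e,0x11,0x14,0x07,0x23] = c5 fa da 2d f7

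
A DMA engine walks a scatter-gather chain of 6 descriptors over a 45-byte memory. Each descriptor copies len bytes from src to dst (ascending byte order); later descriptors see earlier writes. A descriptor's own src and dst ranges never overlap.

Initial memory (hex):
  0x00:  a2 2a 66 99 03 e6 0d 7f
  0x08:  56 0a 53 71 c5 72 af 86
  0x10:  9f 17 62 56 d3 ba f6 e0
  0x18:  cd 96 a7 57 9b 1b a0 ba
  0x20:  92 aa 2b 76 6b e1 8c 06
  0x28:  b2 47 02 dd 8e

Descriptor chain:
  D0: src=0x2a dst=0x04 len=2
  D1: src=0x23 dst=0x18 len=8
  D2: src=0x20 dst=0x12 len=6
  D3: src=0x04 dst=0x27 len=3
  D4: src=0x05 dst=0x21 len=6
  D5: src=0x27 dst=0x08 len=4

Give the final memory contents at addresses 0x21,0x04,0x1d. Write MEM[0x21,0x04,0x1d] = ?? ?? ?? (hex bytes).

MEM[0x21,0x04,0x1d] = dd 02 b2

D0: mem[0x04..0x05] <- [02 dd]
D1: mem[0x18..0x1f] <- [76 6b e1 8c 06 b2 47 02]
D2: mem[0x12..0x17] <- [92 aa 2b 76 6b e1]
D3: mem[0x27..0x29] <- [02 dd 0d]
D4: mem[0x21..0x26] <- [dd 0d 7f 56 0a 53]
D5: mem[0x08..0x0b] <- [02 dd 0d 02]
query mem[0x21]=0xdd, mem[0x04]=0x02, mem[0x1d]=0xb2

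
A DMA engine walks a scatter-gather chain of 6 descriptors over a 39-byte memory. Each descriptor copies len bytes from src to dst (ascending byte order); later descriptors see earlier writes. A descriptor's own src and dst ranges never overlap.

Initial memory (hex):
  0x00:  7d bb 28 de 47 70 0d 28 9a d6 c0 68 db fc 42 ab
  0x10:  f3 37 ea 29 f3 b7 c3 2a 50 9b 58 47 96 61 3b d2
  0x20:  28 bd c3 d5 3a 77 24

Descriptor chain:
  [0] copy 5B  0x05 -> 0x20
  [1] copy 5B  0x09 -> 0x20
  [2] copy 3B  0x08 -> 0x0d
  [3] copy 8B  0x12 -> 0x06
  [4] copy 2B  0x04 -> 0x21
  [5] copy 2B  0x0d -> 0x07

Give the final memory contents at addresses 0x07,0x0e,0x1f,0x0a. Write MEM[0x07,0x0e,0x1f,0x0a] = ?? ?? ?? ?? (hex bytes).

MEM[0x07,0x0e,0x1f,0x0a] = 9b d6 d2 c3

[0] 0x05->0x20 len=5 : 70 0d 28 9a d6
[1] 0x09->0x20 len=5 : d6 c0 68 db fc
[2] 0x08->0x0d len=3 : 9a d6 c0
[3] 0x12->0x06 len=8 : ea 29 f3 b7 c3 2a 50 9b
[4] 0x04->0x21 len=2 : 47 70
[5] 0x0d->0x07 len=2 : 9b d6
query mem[0x07]=0x9b, mem[0x0e]=0xd6, mem[0x1f]=0xd2, mem[0x0a]=0xc3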